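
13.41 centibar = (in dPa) 1.341e+05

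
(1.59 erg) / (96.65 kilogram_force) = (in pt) 4.755e-07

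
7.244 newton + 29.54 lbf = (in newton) 138.6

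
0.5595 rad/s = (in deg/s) 32.06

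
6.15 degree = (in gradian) 6.833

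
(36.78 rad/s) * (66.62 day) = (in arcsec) 4.367e+13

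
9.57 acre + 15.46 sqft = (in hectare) 3.873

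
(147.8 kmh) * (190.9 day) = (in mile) 4.208e+05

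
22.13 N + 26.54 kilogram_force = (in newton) 282.4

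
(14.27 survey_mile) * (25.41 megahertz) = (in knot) 1.134e+12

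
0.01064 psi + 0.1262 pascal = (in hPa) 0.7349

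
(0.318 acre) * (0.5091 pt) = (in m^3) 0.2311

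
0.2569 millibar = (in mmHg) 0.1927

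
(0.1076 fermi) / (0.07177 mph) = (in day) 3.882e-20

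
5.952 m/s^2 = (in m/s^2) 5.952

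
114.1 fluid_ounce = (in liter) 3.374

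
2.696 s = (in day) 3.12e-05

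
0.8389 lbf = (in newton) 3.732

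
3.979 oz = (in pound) 0.2487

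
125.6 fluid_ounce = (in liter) 3.714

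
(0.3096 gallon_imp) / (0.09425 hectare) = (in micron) 1.493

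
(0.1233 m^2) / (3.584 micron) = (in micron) 3.44e+10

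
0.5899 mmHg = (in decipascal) 786.5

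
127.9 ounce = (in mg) 3.626e+06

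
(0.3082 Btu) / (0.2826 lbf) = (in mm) 2.587e+05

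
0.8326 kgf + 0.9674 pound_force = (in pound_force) 2.803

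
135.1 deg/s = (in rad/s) 2.358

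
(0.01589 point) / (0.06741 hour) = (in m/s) 2.31e-08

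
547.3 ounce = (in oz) 547.3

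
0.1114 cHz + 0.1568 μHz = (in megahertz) 1.114e-09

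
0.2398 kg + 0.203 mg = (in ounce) 8.459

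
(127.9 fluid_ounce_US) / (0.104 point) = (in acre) 0.02548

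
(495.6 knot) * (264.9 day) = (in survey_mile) 3.626e+06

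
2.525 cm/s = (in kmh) 0.0909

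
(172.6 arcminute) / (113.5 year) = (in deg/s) 8.037e-10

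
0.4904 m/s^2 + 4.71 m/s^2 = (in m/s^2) 5.2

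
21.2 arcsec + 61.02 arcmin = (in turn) 0.002841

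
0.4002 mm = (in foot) 0.001313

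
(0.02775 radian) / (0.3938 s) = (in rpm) 0.6729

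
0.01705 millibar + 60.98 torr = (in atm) 0.08025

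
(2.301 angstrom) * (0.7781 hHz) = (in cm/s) 1.79e-06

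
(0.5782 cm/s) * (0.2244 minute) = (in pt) 220.7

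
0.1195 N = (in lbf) 0.02686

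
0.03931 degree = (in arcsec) 141.5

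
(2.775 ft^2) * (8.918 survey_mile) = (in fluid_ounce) 1.251e+08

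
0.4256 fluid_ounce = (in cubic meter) 1.259e-05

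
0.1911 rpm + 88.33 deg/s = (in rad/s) 1.562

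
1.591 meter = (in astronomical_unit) 1.064e-11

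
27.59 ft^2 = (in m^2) 2.563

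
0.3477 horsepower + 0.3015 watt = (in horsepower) 0.3481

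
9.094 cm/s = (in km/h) 0.3274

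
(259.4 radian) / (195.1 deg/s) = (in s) 76.18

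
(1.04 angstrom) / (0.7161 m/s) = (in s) 1.452e-10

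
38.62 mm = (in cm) 3.862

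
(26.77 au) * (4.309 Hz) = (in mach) 5.068e+10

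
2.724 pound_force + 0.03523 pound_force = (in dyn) 1.227e+06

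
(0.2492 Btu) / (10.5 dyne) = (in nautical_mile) 1352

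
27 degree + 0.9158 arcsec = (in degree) 27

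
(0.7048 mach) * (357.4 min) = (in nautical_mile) 2779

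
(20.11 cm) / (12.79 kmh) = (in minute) 0.0009434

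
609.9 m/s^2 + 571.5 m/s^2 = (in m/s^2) 1181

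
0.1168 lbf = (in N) 0.5196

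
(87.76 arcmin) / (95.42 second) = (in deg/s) 0.01533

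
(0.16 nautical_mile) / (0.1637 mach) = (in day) 6.153e-05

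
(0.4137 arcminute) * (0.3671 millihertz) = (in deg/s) 2.531e-06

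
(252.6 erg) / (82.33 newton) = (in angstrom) 3068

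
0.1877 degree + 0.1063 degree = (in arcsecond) 1058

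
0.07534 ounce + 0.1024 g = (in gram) 2.238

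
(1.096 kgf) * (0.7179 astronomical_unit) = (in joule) 1.154e+12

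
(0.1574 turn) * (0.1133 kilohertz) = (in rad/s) 112.1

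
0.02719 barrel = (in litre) 4.323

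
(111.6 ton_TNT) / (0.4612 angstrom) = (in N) 1.012e+22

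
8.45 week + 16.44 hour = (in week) 8.548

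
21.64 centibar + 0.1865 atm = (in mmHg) 304.1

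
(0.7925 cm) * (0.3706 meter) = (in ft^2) 0.03161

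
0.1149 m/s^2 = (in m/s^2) 0.1149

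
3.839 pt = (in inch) 0.05332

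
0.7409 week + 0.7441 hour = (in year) 0.01429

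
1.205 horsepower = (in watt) 898.6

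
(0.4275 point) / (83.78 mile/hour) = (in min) 6.711e-08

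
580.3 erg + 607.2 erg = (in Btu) 1.126e-07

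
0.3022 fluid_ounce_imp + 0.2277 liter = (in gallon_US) 0.06242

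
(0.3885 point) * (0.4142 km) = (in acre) 1.403e-05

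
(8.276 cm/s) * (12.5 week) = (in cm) 6.257e+07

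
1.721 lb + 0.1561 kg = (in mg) 9.367e+05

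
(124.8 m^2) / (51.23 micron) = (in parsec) 7.895e-11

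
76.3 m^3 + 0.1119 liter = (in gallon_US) 2.016e+04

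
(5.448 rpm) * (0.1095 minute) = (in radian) 3.748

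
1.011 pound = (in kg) 0.4586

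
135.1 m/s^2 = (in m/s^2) 135.1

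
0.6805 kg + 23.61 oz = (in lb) 2.976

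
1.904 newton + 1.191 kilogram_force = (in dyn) 1.358e+06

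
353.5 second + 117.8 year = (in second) 3.715e+09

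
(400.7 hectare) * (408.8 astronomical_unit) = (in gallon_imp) 5.39e+22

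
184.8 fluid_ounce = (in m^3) 0.005465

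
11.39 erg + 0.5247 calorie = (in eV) 1.37e+19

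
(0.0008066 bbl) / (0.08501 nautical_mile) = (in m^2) 8.145e-07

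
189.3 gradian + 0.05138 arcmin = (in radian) 2.974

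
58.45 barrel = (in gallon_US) 2455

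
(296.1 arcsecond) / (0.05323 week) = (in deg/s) 2.555e-06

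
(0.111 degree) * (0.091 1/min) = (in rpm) 2.806e-05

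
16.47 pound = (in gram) 7471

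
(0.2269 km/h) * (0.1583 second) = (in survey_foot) 0.03273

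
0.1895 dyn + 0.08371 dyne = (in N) 2.732e-06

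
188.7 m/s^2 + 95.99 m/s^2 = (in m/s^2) 284.7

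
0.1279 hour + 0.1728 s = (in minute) 7.677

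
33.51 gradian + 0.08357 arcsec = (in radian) 0.5264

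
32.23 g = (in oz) 1.137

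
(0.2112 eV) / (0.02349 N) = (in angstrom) 1.441e-08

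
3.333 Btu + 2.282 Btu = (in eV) 3.698e+22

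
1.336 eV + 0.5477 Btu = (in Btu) 0.5477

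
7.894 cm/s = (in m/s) 0.07894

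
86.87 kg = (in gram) 8.687e+04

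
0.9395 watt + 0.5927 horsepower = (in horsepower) 0.594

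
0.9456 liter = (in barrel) 0.005948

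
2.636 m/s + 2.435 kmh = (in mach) 0.009728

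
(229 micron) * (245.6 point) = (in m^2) 1.984e-05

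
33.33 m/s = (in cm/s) 3333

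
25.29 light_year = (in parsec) 7.754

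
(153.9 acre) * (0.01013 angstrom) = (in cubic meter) 6.309e-07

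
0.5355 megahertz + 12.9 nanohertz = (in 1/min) 3.213e+07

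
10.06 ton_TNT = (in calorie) 1.006e+10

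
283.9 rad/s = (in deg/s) 1.627e+04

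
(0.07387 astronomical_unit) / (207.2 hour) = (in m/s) 1.481e+04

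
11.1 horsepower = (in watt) 8277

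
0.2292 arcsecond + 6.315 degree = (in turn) 0.01754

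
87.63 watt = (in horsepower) 0.1175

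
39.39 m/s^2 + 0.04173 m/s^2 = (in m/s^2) 39.43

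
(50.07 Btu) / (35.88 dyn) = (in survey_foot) 4.83e+08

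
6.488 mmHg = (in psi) 0.1255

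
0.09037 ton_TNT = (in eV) 2.36e+27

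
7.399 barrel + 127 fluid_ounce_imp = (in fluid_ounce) 3.99e+04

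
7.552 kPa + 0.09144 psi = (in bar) 0.08182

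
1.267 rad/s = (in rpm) 12.1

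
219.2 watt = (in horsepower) 0.294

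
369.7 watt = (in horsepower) 0.4958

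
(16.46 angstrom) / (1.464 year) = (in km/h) 1.283e-16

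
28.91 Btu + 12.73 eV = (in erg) 3.05e+11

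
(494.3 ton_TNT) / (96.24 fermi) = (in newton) 2.149e+25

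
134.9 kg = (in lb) 297.4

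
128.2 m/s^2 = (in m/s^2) 128.2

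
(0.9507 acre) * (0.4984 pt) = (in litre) 676.5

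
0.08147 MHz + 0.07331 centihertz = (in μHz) 8.147e+10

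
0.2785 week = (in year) 0.005341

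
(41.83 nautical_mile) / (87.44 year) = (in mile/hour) 6.284e-05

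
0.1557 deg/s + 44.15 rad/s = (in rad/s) 44.15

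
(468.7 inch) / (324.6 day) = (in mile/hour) 9.496e-07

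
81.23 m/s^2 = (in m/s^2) 81.23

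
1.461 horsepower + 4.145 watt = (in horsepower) 1.467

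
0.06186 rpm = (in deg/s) 0.3712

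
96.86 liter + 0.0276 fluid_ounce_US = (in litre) 96.86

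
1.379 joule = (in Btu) 0.001307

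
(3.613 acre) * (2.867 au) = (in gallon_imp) 1.379e+18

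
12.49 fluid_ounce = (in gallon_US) 0.09758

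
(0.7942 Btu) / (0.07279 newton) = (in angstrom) 1.151e+14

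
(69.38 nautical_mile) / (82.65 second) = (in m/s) 1555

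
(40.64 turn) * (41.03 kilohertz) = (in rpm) 1e+08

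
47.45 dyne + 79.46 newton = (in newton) 79.46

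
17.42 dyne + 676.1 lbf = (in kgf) 306.7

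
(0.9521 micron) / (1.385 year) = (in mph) 4.876e-14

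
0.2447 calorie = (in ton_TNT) 2.447e-10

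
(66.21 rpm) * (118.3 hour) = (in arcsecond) 6.091e+11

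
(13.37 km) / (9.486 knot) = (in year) 8.688e-05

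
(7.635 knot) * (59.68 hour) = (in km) 843.9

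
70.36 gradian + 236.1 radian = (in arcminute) 8.155e+05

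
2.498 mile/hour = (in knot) 2.171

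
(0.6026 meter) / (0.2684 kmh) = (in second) 8.083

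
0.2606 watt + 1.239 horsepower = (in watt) 924.2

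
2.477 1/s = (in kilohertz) 0.002477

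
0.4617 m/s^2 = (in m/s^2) 0.4617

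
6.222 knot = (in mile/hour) 7.16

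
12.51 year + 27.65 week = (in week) 680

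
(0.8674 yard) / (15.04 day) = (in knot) 1.186e-06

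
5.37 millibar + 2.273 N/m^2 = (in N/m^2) 539.3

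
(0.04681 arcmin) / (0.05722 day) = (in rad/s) 2.754e-09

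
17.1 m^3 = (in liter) 1.71e+04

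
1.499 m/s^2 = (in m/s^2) 1.499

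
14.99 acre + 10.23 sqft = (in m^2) 6.066e+04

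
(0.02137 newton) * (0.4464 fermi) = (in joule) 9.54e-18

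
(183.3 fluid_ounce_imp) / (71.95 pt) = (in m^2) 0.2052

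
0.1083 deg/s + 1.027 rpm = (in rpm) 1.045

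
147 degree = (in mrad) 2566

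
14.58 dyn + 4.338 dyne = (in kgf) 1.929e-05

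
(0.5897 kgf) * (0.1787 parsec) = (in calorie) 7.621e+15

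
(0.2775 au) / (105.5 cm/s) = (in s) 3.935e+10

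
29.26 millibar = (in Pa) 2926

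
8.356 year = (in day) 3050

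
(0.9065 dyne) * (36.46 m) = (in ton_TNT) 7.899e-14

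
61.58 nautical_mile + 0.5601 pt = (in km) 114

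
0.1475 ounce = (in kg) 0.004182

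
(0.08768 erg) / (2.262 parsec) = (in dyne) 1.256e-20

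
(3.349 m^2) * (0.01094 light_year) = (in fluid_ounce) 1.172e+19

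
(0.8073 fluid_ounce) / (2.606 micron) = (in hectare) 0.0009161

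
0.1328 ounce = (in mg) 3765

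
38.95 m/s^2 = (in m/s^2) 38.95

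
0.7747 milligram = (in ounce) 2.733e-05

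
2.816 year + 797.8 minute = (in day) 1028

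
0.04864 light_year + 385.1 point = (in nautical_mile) 2.485e+11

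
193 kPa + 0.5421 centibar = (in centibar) 193.5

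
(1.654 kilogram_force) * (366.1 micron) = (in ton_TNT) 1.419e-12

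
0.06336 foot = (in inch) 0.7603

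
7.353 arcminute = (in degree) 0.1225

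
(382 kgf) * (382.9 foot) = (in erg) 4.372e+12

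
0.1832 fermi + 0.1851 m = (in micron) 1.851e+05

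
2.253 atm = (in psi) 33.11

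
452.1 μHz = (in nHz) 4.521e+05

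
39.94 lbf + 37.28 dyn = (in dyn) 1.777e+07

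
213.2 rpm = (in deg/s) 1279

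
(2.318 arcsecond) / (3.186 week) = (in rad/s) 5.832e-12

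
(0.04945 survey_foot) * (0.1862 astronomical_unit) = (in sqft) 4.519e+09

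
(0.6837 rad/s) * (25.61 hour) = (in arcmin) 2.167e+08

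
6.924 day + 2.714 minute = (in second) 5.984e+05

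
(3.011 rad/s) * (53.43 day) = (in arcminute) 4.778e+10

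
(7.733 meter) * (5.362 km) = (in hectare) 4.146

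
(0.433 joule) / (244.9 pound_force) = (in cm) 0.03975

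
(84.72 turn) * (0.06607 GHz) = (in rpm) 3.358e+11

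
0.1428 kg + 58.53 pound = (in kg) 26.69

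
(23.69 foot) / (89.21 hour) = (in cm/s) 0.002248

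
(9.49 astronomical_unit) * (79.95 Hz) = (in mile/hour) 2.539e+14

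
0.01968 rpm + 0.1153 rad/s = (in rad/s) 0.1174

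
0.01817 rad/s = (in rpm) 0.1735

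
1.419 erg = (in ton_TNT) 3.391e-17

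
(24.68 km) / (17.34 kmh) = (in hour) 1.423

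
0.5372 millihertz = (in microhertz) 537.2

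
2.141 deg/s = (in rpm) 0.3568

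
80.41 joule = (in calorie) 19.22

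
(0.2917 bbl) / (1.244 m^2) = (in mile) 2.316e-05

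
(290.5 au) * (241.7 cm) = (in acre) 2.596e+10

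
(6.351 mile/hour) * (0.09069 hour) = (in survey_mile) 0.576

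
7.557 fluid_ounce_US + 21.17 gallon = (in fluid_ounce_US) 2717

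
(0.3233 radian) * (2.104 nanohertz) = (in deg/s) 3.897e-08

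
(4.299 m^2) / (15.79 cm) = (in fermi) 2.723e+16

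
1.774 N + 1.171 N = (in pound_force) 0.6621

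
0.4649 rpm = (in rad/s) 0.04868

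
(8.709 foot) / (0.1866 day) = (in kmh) 0.0005927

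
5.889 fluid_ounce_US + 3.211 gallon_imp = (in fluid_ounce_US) 499.5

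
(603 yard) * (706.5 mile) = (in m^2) 6.269e+08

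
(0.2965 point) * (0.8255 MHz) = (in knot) 167.8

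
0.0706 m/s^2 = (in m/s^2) 0.0706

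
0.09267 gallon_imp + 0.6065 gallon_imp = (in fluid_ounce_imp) 111.9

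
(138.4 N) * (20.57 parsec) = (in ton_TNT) 2.1e+10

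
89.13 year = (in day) 3.253e+04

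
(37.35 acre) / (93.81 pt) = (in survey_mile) 2838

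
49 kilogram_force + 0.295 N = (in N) 480.8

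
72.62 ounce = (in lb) 4.539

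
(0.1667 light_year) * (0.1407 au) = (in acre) 8.203e+21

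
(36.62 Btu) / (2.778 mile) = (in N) 8.642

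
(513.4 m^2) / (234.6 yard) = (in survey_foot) 7.852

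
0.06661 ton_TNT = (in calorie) 6.661e+07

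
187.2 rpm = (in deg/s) 1123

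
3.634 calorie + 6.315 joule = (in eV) 1.343e+20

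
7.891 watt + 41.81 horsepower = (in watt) 3.119e+04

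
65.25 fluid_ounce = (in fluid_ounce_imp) 67.91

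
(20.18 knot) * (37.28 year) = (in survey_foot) 4.004e+10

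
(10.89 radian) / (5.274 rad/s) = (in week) 3.414e-06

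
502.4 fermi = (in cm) 5.024e-11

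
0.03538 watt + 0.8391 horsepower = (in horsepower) 0.8391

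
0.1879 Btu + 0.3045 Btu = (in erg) 5.195e+09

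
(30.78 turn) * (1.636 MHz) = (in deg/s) 1.813e+10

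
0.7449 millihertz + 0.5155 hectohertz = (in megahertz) 5.155e-05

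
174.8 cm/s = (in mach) 0.005134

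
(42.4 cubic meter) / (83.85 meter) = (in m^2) 0.5057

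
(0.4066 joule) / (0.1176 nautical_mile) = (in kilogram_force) 0.0001904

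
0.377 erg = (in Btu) 3.573e-11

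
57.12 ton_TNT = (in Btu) 2.265e+08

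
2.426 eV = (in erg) 3.887e-12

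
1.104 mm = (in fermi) 1.104e+12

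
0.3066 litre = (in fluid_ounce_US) 10.37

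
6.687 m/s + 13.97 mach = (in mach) 13.99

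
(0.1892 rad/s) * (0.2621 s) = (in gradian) 3.157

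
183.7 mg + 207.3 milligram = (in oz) 0.01379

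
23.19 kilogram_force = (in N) 227.4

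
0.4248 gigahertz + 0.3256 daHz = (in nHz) 4.248e+17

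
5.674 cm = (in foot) 0.1862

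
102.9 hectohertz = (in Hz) 1.029e+04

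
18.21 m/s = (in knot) 35.4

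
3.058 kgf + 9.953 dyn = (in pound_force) 6.742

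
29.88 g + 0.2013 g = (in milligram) 3.008e+04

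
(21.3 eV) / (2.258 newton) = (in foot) 4.959e-18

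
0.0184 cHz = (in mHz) 0.184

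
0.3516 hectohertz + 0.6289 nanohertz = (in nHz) 3.516e+10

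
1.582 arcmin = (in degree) 0.02637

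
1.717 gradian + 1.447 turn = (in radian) 9.119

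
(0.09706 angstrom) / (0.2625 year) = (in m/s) 1.172e-18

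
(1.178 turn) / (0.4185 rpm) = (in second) 168.9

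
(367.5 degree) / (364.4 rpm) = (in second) 0.1681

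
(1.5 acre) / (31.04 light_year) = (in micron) 2.067e-08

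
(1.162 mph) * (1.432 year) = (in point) 6.65e+10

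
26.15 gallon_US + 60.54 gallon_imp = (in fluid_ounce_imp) 1.317e+04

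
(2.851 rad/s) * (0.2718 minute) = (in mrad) 4.649e+04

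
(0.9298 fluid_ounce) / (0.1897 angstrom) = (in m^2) 1.45e+06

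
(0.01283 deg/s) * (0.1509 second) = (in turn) 5.378e-06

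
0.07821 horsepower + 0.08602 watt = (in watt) 58.41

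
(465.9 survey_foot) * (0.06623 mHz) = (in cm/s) 0.9405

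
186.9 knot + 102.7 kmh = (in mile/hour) 278.9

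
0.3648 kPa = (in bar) 0.003648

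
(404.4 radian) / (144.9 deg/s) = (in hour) 0.04442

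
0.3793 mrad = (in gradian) 0.02415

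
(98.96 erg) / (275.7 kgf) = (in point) 1.038e-05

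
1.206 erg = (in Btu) 1.143e-10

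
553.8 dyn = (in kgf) 0.0005647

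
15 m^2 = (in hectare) 0.0015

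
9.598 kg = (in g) 9598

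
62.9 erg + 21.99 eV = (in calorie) 1.503e-06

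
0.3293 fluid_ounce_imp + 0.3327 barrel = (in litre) 52.9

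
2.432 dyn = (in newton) 2.432e-05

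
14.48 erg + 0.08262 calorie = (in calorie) 0.08262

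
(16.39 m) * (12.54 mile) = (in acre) 81.73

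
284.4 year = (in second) 8.969e+09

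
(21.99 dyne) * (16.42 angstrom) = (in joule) 3.611e-13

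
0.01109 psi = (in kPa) 0.07646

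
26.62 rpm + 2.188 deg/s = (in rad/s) 2.826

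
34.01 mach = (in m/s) 1.158e+04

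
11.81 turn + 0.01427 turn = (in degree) 4257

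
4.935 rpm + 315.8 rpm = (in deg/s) 1924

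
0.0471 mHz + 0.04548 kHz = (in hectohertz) 0.4548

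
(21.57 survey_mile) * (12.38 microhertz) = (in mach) 0.001262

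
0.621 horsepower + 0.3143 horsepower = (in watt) 697.5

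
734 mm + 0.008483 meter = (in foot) 2.436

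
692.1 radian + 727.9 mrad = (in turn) 110.3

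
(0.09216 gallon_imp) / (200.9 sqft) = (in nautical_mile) 1.212e-08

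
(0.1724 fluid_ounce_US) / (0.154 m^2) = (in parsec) 1.073e-21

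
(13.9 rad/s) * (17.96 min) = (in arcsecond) 3.09e+09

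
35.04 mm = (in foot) 0.115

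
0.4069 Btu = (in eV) 2.679e+21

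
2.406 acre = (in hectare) 0.9737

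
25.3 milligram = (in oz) 0.0008924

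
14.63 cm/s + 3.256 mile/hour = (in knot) 3.114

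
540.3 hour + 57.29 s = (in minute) 3.242e+04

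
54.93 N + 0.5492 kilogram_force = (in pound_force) 13.56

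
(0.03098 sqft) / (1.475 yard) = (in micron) 2134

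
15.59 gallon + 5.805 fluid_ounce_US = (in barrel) 0.3723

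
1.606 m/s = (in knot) 3.122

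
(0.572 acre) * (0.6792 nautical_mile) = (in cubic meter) 2.912e+06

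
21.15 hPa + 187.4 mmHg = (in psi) 3.93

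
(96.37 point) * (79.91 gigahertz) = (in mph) 6.077e+09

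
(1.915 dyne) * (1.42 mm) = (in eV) 1.697e+11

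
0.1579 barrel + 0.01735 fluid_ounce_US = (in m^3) 0.0251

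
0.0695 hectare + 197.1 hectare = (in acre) 487.2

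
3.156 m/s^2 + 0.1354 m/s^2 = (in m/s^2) 3.291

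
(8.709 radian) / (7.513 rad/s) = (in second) 1.159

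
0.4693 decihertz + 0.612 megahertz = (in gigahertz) 0.000612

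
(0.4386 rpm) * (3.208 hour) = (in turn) 84.42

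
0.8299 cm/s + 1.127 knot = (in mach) 0.001727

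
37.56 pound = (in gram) 1.704e+04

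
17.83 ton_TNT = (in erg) 7.46e+17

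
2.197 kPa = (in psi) 0.3186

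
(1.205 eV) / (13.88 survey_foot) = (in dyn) 4.563e-15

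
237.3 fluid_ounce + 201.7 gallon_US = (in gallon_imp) 169.5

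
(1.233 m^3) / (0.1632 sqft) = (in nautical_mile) 0.04391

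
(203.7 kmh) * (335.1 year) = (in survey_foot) 1.962e+12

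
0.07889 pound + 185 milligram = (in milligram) 3.597e+04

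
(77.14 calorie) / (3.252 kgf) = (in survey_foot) 33.2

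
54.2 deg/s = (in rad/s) 0.946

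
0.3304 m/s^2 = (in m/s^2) 0.3304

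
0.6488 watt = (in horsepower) 0.0008701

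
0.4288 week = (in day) 3.002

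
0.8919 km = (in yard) 975.4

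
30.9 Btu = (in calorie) 7792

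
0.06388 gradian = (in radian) 0.001003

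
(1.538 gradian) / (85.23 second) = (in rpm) 0.002707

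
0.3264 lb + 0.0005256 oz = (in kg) 0.1481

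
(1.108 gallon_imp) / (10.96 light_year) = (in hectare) 4.858e-24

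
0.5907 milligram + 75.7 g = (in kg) 0.0757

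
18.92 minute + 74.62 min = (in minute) 93.54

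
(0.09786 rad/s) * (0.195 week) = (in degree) 6.613e+05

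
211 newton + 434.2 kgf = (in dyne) 4.469e+08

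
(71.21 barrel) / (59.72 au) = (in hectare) 1.267e-16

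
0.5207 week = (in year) 0.009986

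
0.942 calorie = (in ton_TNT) 9.42e-10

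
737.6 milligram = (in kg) 0.0007376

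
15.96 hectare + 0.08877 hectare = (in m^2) 1.605e+05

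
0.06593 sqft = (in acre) 1.514e-06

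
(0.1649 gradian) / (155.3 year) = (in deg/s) 3.03e-11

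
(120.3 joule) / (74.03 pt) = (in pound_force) 1036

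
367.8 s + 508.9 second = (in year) 2.78e-05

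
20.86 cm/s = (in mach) 0.0006126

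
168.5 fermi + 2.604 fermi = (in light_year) 1.809e-29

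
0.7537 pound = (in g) 341.9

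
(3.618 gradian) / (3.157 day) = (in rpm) 1.99e-06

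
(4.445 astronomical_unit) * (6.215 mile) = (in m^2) 6.651e+15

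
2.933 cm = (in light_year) 3.1e-18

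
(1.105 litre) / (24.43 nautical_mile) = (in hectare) 2.442e-12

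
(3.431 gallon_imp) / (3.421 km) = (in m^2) 4.559e-06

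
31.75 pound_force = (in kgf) 14.4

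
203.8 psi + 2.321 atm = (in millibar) 1.64e+04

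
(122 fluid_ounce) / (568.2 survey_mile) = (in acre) 9.75e-13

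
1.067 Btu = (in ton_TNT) 2.691e-07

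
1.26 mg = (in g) 0.00126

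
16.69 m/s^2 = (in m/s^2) 16.69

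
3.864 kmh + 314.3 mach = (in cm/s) 1.07e+07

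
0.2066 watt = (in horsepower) 0.0002771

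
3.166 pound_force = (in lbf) 3.166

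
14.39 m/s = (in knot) 27.97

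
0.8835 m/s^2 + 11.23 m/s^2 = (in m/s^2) 12.11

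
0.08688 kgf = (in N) 0.852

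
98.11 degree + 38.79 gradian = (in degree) 133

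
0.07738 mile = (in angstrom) 1.245e+12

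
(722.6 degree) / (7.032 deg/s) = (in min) 1.713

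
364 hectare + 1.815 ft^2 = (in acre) 899.5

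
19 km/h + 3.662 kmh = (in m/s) 6.295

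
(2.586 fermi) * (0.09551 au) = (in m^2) 3.695e-05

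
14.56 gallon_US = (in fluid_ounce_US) 1864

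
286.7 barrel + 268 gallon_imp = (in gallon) 1.236e+04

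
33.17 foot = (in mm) 1.011e+04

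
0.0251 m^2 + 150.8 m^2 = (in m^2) 150.8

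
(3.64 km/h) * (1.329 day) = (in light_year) 1.227e-11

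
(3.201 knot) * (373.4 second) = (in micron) 6.149e+08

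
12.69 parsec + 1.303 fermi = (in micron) 3.916e+23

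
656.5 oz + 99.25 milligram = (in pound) 41.03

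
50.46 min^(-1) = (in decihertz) 8.41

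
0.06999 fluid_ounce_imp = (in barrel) 1.251e-05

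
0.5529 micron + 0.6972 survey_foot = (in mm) 212.5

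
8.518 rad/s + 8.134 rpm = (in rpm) 89.47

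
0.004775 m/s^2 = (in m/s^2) 0.004775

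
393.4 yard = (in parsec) 1.166e-14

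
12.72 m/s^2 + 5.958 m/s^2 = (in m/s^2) 18.68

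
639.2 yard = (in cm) 5.845e+04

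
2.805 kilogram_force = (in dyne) 2.751e+06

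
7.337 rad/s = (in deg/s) 420.4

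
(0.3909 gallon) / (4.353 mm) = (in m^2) 0.3399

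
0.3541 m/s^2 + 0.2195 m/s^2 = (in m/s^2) 0.5736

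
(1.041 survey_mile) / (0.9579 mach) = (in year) 1.629e-07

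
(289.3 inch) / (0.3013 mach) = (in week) 1.184e-07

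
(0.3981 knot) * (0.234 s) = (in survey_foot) 0.1572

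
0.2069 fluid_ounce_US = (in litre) 0.006119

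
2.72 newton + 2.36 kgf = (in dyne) 2.586e+06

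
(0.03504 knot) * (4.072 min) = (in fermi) 4.404e+15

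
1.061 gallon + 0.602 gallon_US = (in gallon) 1.663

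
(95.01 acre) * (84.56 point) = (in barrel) 7.214e+04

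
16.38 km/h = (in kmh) 16.38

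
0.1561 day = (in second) 1.349e+04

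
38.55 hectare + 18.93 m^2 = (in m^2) 3.855e+05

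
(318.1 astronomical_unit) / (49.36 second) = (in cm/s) 9.641e+13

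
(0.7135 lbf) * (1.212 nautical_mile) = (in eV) 4.446e+22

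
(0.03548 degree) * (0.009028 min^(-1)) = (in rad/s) 9.318e-08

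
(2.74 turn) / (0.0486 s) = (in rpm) 3383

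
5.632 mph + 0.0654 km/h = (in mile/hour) 5.673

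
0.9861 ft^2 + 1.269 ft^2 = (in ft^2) 2.255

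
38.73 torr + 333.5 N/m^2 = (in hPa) 54.97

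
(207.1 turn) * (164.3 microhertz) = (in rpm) 2.042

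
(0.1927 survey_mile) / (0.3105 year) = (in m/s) 3.167e-05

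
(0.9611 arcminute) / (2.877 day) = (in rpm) 1.074e-08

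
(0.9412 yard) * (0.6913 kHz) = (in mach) 1.747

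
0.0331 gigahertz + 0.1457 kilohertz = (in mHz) 3.31e+10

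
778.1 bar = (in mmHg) 5.836e+05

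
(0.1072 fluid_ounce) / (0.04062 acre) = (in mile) 1.198e-11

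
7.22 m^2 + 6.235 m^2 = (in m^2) 13.46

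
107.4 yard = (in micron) 9.821e+07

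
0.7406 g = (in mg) 740.6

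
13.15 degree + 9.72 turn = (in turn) 9.757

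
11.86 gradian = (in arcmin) 640.4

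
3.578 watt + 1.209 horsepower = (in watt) 905.1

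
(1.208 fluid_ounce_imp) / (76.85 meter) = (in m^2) 4.466e-07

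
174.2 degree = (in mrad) 3040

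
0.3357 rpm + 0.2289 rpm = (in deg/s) 3.388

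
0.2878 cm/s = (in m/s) 0.002878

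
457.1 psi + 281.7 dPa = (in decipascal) 3.152e+07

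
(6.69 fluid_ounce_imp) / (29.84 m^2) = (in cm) 0.000637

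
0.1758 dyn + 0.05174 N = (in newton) 0.05174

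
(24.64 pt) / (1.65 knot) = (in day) 1.185e-07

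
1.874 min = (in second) 112.4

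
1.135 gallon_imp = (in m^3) 0.00516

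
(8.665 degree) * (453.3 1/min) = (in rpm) 10.91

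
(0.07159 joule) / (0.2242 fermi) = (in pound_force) 7.178e+13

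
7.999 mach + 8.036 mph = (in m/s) 2727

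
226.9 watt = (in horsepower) 0.3043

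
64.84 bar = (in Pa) 6.484e+06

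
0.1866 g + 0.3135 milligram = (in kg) 0.0001869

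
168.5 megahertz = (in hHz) 1.685e+06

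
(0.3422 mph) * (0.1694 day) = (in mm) 2.239e+06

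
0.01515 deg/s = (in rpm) 0.002525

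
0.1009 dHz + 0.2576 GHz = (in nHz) 2.576e+17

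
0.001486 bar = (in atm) 0.001467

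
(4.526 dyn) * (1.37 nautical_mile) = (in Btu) 0.0001088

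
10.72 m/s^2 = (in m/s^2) 10.72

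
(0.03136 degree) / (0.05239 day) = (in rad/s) 1.209e-07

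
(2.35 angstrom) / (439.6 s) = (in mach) 1.57e-15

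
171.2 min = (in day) 0.1189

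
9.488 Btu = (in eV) 6.248e+22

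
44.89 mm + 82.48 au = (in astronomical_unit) 82.48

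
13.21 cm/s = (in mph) 0.2955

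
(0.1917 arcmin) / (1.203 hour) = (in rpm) 1.23e-07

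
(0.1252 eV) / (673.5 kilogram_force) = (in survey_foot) 9.964e-24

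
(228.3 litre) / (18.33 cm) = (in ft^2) 13.41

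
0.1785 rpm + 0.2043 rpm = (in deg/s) 2.297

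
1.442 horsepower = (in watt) 1075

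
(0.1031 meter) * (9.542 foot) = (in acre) 7.41e-05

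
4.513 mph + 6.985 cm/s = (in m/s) 2.087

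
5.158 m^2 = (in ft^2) 55.52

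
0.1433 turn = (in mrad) 900.4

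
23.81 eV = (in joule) 3.815e-18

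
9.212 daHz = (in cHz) 9212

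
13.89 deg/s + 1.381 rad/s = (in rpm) 15.5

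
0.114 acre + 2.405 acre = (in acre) 2.519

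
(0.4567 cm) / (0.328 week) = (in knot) 4.475e-08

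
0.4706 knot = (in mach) 0.000711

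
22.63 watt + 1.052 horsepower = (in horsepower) 1.082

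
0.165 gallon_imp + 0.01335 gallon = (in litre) 0.8006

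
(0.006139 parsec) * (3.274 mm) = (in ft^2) 6.676e+12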